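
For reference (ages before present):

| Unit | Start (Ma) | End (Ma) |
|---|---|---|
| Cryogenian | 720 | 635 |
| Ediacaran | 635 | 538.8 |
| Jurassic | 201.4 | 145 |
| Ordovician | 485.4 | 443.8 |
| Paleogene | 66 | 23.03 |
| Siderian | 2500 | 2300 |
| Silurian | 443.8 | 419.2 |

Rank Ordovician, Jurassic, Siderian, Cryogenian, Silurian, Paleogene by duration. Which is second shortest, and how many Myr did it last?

Ordovician, 41.6 million years

Durations: Ordovician 41.6; Jurassic 56.4; Siderian 200; Cryogenian 85; Silurian 24.6; Paleogene 42.97 Myr.
Sorted shortest-first: Silurian (24.6), Ordovician (41.6), Paleogene (42.97), Jurassic (56.4), Cryogenian (85), Siderian (200).
The second shortest is Ordovician at 41.6 Myr.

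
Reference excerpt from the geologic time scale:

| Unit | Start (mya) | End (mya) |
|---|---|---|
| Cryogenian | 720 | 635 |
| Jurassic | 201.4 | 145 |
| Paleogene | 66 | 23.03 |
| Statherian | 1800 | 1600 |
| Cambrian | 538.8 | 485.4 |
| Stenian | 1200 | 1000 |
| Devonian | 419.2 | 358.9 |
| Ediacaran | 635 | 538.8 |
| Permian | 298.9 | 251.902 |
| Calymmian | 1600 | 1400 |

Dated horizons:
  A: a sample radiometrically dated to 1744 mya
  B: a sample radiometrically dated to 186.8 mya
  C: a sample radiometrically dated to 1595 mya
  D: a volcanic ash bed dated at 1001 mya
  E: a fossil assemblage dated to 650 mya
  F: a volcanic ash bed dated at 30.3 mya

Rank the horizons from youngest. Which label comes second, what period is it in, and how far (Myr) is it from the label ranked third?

Sorted youngest-first by Ma: F (30.3), B (186.8), E (650), D (1001), C (1595), A (1744).
The second youngest is B at 186.8 Ma, which lies in 201.4–145 Ma: the Jurassic.
The third youngest is E at 650 Ma; separation = |186.8 − 650| = 463.2 Myr.

B, in the Jurassic; 463.2 million years to E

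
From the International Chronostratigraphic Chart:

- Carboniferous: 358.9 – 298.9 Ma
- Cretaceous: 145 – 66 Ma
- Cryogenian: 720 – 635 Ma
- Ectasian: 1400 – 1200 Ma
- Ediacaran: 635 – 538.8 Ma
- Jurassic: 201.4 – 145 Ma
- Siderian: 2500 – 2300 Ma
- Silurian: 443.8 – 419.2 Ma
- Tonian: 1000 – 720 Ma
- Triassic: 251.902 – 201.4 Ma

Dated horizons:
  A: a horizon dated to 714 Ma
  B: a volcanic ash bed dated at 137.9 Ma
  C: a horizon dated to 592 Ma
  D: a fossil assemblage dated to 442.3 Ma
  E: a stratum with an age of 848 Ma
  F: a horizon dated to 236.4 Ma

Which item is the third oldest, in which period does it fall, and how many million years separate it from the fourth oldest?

Larger Ma means older, so oldest first: E 848 > A 714 > C 592 > D 442.3 > F 236.4 > B 137.9.
Counting 3 along gives C (592 Ma); the excerpt puts that inside the Ediacaran, 635–538.8 Ma.
Next in line is D (442.3 Ma), and 592 − 442.3 = 149.7 Myr.

C, in the Ediacaran; 149.7 million years to D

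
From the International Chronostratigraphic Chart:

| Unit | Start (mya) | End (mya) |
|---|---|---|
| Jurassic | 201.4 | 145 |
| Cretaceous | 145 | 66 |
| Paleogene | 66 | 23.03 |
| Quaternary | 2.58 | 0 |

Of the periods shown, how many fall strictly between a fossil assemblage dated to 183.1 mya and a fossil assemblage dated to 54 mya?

1

The older date is 183.1 Ma and the younger is 54 Ma.
Periods with start < 183.1 and end > 54 Ma: Cretaceous (145–66).
That is 1 complete period.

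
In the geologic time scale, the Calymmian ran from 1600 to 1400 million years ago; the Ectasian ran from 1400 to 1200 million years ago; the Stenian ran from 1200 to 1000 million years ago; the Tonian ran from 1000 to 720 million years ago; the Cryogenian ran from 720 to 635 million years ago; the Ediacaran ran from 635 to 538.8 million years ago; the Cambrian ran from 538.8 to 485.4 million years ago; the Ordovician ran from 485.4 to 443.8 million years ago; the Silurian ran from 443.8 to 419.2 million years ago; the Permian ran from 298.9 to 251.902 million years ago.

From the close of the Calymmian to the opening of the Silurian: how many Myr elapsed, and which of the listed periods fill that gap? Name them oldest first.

956.2 million years; Ectasian, Stenian, Tonian, Cryogenian, Ediacaran, Cambrian, Ordovician

The Calymmian closes at 1400 Ma and the Silurian opens at 443.8 Ma, so the interval is 1400 − 443.8 = 956.2 Myr.
A period fits inside if it starts at or after 1400 Ma and ends at or before 443.8 Ma; oldest first that gives Ectasian, Stenian, Tonian, Cryogenian, Ediacaran, Cambrian, Ordovician.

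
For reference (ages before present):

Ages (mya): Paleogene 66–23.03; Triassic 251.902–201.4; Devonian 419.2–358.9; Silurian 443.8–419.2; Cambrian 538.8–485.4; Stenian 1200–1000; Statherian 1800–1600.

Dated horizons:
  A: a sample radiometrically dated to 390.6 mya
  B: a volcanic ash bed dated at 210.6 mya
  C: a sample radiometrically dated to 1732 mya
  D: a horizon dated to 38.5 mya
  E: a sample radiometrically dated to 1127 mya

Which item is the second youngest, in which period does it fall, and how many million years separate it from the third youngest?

Sorted youngest-first by Ma: D (38.5), B (210.6), A (390.6), E (1127), C (1732).
The second youngest is B at 210.6 Ma, which lies in 251.902–201.4 Ma: the Triassic.
The third youngest is A at 390.6 Ma; separation = |210.6 − 390.6| = 180 Myr.

B, in the Triassic; 180 million years to A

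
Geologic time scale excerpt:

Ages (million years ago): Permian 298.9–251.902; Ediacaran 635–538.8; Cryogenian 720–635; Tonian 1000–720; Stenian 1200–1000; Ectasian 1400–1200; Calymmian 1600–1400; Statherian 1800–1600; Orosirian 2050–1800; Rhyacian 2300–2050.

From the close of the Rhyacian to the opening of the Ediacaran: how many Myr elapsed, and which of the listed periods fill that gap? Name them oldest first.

The Rhyacian closes at 2050 Ma and the Ediacaran opens at 635 Ma, so the interval is 2050 − 635 = 1415 Myr.
A period fits inside if it starts at or after 2050 Ma and ends at or before 635 Ma; oldest first that gives Orosirian, Statherian, Calymmian, Ectasian, Stenian, Tonian, Cryogenian.

1415 million years; Orosirian, Statherian, Calymmian, Ectasian, Stenian, Tonian, Cryogenian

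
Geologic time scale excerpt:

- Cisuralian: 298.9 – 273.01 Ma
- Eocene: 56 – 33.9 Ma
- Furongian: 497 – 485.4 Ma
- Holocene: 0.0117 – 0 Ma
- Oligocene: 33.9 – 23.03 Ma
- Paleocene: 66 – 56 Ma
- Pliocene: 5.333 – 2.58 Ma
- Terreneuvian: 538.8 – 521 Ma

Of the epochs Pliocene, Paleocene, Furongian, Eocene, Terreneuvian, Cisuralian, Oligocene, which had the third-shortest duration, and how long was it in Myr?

Oligocene, 10.87 million years

Start − end for each: Pliocene 5.333 − 2.58 = 2.753; Paleocene 66 − 56 = 10; Furongian 497 − 485.4 = 11.6; Eocene 56 − 33.9 = 22.1; Terreneuvian 538.8 − 521 = 17.8; Cisuralian 298.9 − 273.01 = 25.89; Oligocene 33.9 − 23.03 = 10.87.
Ranking these from shortest: Pliocene < Paleocene < Oligocene < Furongian < Terreneuvian < Eocene < Cisuralian.
Position 3 in that ranking is Oligocene, which lasted 10.87 Myr.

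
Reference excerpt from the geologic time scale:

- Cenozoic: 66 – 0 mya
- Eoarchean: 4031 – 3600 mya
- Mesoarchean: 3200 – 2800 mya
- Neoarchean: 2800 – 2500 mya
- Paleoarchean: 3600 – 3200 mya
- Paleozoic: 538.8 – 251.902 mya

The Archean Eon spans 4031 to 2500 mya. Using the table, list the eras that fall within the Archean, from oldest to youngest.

Eras with both bounds inside 4031–2500 Ma: Eoarchean (4031–3600), Paleoarchean (3600–3200), Mesoarchean (3200–2800), Neoarchean (2800–2500).

Eoarchean, Paleoarchean, Mesoarchean, Neoarchean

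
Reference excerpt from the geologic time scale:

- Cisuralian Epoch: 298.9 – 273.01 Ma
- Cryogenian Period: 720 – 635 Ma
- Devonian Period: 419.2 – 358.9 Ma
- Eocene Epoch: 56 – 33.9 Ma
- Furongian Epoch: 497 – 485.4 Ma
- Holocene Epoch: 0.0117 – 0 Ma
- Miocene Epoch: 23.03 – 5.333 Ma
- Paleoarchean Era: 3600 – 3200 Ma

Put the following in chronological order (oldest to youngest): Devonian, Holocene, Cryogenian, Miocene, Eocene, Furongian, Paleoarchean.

Paleoarchean, Cryogenian, Furongian, Devonian, Eocene, Miocene, Holocene

The oldest of these is Paleoarchean (starts 3600 Ma) and the youngest is Holocene (ends 0 Ma).
In between, by decreasing start age: Cryogenian (720), Furongian (497), Devonian (419.2), Eocene (56), Miocene (23.03).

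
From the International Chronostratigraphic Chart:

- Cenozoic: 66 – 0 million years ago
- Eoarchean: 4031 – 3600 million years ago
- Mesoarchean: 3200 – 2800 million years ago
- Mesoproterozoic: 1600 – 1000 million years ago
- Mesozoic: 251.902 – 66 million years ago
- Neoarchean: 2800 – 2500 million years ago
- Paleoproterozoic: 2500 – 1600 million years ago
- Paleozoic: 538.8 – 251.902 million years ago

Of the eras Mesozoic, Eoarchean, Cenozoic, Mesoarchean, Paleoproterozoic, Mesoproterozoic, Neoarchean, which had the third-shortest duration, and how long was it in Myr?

Start − end for each: Mesozoic 251.902 − 66 = 185.902; Eoarchean 4031 − 3600 = 431; Cenozoic 66 − 0 = 66; Mesoarchean 3200 − 2800 = 400; Paleoproterozoic 2500 − 1600 = 900; Mesoproterozoic 1600 − 1000 = 600; Neoarchean 2800 − 2500 = 300.
Ranking these from shortest: Cenozoic < Mesozoic < Neoarchean < Mesoarchean < Eoarchean < Mesoproterozoic < Paleoproterozoic.
Position 3 in that ranking is Neoarchean, which lasted 300 Myr.

Neoarchean, 300 million years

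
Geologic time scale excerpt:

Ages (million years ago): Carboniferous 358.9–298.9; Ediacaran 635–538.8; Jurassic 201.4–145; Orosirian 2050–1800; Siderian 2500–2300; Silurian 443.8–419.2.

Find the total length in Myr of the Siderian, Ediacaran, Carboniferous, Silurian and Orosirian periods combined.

Each duration: Siderian = 200; Ediacaran = 96.2; Carboniferous = 60; Silurian = 24.6; Orosirian = 250.
Sum: 200 + 96.2 + 60 + 24.6 + 250 = 630.8 Myr.

630.8 million years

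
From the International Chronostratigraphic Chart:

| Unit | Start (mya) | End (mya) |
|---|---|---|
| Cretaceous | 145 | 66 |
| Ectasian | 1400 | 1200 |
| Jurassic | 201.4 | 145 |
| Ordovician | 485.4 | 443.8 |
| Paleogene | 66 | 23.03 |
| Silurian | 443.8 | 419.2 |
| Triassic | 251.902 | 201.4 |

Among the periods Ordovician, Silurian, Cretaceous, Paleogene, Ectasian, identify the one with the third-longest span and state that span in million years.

Paleogene, 42.97 million years

Durations: Ordovician 41.6; Silurian 24.6; Cretaceous 79; Paleogene 42.97; Ectasian 200 Myr.
Sorted longest-first: Ectasian (200), Cretaceous (79), Paleogene (42.97), Ordovician (41.6), Silurian (24.6).
The third longest is Paleogene at 42.97 Myr.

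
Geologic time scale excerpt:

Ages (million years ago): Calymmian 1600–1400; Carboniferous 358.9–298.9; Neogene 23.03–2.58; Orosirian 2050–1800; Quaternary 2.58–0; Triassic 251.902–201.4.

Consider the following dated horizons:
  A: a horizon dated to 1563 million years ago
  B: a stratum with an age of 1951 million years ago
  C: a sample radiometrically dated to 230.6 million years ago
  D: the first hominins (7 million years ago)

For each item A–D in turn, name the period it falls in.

A — Calymmian; B — Orosirian; C — Triassic; D — Neogene

A: 1563 Ma lies in 1600–1400 Ma, so Calymmian.
B: 1951 Ma lies in 2050–1800 Ma, so Orosirian.
C: 230.6 Ma lies in 251.902–201.4 Ma, so Triassic.
D: 7 Ma lies in 23.03–2.58 Ma, so Neogene.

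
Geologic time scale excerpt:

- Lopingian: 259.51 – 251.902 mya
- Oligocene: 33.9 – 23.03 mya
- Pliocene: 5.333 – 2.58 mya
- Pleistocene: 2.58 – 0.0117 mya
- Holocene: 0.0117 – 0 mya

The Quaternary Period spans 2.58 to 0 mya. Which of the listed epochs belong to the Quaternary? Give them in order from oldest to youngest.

Epochs with both bounds inside 2.58–0 Ma: Pleistocene (2.58–0.0117), Holocene (0.0117–0).

Pleistocene, Holocene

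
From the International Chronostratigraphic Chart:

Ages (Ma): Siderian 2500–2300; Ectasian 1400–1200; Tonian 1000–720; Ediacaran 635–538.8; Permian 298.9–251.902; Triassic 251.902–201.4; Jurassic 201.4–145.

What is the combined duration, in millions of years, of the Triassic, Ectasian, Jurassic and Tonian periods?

Each duration: Triassic = 50.502; Ectasian = 200; Jurassic = 56.4; Tonian = 280.
Sum: 50.502 + 200 + 56.4 + 280 = 586.902 Myr.

586.902 million years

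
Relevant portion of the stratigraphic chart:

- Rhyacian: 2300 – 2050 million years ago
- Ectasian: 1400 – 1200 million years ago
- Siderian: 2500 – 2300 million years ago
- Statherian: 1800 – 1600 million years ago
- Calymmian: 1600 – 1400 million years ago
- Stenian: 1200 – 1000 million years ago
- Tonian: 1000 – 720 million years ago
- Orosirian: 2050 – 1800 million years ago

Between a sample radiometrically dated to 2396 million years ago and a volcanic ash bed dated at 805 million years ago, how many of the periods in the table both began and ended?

The older date is 2396 Ma and the younger is 805 Ma.
Periods with start < 2396 and end > 805 Ma: Rhyacian (2300–2050), Orosirian (2050–1800), Statherian (1800–1600), Calymmian (1600–1400), Ectasian (1400–1200), Stenian (1200–1000).
That is 6 complete periods.

6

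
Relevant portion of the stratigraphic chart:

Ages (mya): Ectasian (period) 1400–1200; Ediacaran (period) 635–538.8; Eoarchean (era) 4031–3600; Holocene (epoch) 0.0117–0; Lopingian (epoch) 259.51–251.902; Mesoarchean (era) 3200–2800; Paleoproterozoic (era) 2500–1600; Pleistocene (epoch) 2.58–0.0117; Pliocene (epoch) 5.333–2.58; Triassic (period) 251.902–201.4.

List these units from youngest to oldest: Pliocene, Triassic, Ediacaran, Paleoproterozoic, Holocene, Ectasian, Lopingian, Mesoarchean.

Holocene, Pliocene, Triassic, Lopingian, Ediacaran, Ectasian, Paleoproterozoic, Mesoarchean

Sorting by start age (ascending Ma, since larger Ma = older): Holocene began 0.0117, Pliocene began 5.333, Triassic began 251.902, Lopingian began 259.51, Ediacaran began 635, Ectasian began 1400, Paleoproterozoic began 2500, Mesoarchean began 3200.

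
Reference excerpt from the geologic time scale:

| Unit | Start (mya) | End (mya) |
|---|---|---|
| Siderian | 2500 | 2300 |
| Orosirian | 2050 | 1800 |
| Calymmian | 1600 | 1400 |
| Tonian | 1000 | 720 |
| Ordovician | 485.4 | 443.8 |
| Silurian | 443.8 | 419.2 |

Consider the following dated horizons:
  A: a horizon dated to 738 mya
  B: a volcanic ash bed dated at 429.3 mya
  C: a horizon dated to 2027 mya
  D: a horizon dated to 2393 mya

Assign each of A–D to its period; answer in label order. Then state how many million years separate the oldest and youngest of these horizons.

A: 738 Ma lies in 1000–720 Ma, so Tonian.
B: 429.3 Ma lies in 443.8–419.2 Ma, so Silurian.
C: 2027 Ma lies in 2050–1800 Ma, so Orosirian.
D: 2393 Ma lies in 2500–2300 Ma, so Siderian.
Oldest = 2393 Ma, youngest = 429.3 Ma → span 1963.7 Myr.

A — Tonian; B — Silurian; C — Orosirian; D — Siderian; span 1963.7 million years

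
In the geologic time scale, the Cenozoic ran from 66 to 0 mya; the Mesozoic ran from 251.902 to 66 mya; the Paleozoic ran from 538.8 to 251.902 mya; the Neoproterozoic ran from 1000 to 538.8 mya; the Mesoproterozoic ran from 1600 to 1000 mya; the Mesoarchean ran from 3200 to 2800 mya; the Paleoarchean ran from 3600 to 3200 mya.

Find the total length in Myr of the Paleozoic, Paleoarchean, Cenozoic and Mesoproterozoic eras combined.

1352.898 million years

Duration is start − end for each: (538.8 − 251.902) + (3600 − 3200) + (66 − 0) + (1600 − 1000).
That is 286.898 + 400 + 66 + 600, which totals 1352.898 million years.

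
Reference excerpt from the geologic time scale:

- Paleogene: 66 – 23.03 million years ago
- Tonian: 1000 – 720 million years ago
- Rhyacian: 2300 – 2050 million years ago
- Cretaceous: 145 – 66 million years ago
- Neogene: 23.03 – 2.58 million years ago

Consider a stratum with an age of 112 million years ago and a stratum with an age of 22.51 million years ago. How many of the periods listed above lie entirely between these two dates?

The older date is 112 Ma and the younger is 22.51 Ma.
Periods with start < 112 and end > 22.51 Ma: Paleogene (66–23.03).
That is 1 complete period.

1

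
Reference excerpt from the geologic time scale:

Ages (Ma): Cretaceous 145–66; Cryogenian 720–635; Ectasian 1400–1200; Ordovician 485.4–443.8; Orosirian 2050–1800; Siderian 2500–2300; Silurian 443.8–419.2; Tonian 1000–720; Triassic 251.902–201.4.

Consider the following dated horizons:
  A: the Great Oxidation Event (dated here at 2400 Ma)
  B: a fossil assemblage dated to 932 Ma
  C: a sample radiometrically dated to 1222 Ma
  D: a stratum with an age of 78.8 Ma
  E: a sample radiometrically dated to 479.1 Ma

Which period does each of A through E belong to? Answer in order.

Match each age against the start–end ranges in the excerpt: A = 2400 Ma → Siderian (2500–2300); B = 932 Ma → Tonian (1000–720); C = 1222 Ma → Ectasian (1400–1200); D = 78.8 Ma → Cretaceous (145–66); E = 479.1 Ma → Ordovician (485.4–443.8).

A — Siderian; B — Tonian; C — Ectasian; D — Cretaceous; E — Ordovician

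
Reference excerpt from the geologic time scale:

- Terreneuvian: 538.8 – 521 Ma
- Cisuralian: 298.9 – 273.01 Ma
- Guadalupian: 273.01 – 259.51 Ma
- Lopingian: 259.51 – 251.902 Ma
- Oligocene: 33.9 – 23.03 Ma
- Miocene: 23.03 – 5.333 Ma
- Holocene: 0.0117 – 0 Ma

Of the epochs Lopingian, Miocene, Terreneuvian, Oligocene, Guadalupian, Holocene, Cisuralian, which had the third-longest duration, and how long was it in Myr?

Miocene, 17.697 million years

Start − end for each: Lopingian 259.51 − 251.902 = 7.608; Miocene 23.03 − 5.333 = 17.697; Terreneuvian 538.8 − 521 = 17.8; Oligocene 33.9 − 23.03 = 10.87; Guadalupian 273.01 − 259.51 = 13.5; Holocene 0.0117 − 0 = 0.0117; Cisuralian 298.9 − 273.01 = 25.89.
Ranking these from longest: Cisuralian > Terreneuvian > Miocene > Guadalupian > Oligocene > Lopingian > Holocene.
Position 3 in that ranking is Miocene, which lasted 17.697 Myr.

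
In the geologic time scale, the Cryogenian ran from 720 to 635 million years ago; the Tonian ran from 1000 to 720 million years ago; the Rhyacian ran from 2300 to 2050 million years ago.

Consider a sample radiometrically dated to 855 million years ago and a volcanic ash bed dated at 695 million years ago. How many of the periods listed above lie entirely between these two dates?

0

Checking each listed span, none has both start < 855 Ma and end > 695 Ma — every period straddles one of the two dates or lies outside them — so the count is 0.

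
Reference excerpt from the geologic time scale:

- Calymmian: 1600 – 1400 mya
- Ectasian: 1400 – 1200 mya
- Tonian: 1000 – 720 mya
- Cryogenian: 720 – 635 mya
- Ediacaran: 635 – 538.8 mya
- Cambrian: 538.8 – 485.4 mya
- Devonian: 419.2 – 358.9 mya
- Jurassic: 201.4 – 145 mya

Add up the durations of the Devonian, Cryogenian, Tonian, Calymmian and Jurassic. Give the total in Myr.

681.7 million years

Each duration: Devonian = 60.3; Cryogenian = 85; Tonian = 280; Calymmian = 200; Jurassic = 56.4.
Sum: 60.3 + 85 + 280 + 200 + 56.4 = 681.7 Myr.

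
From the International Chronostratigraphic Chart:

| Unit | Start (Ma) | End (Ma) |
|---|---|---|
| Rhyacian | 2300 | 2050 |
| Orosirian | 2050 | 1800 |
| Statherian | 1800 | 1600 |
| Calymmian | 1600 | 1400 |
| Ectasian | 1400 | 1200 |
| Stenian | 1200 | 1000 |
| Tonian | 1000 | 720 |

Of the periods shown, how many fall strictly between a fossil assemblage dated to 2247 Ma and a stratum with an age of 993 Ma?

2247 Ma sits inside the Rhyacian (2300–2050) and 993 Ma inside the Tonian (1000–720); neither of those is wholly between the two dates.
The listed periods lying completely between them are Orosirian, Statherian, Calymmian, Ectasian, Stenian — 5 in all.

5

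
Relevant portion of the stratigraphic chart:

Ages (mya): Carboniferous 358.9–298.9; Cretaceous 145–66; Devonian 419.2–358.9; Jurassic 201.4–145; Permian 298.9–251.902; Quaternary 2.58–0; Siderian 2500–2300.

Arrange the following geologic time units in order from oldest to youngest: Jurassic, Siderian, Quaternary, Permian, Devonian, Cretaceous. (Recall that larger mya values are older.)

Siderian, Devonian, Permian, Jurassic, Cretaceous, Quaternary

Sorting by start age (descending Ma, since larger Ma = older): Siderian began 2500, Devonian began 419.2, Permian began 298.9, Jurassic began 201.4, Cretaceous began 145, Quaternary began 2.58.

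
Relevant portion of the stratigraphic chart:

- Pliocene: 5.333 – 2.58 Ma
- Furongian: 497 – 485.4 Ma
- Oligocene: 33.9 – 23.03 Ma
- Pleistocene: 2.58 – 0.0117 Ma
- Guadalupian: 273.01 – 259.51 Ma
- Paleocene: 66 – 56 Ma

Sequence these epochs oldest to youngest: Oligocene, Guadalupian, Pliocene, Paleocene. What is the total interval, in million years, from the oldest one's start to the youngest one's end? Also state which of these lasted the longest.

From the excerpt: Oligocene 33.9–23.03; Guadalupian 273.01–259.51; Pliocene 5.333–2.58; Paleocene 66–56 (Ma).
Larger Ma is earlier, so the oldest is Guadalupian and the youngest is Pliocene; oldest to youngest: Guadalupian, Paleocene, Oligocene, Pliocene.
Oldest start 273.01 minus youngest end 2.58 gives 270.43 Myr overall.
Individual lengths (start − end): Guadalupian 13.5; Oligocene 10.87; Pliocene 2.753; Paleocene 10. The largest is Guadalupian at 13.5 Myr.

Guadalupian → Paleocene → Oligocene → Pliocene; total span 270.43 Myr; longest is Guadalupian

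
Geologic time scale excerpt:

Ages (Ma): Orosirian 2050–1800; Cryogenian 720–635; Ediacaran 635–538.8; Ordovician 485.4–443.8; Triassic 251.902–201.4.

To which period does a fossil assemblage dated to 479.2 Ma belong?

Ordovician

479.2 Ma lies between 485.4 and 443.8 Ma, so it falls in the Ordovician.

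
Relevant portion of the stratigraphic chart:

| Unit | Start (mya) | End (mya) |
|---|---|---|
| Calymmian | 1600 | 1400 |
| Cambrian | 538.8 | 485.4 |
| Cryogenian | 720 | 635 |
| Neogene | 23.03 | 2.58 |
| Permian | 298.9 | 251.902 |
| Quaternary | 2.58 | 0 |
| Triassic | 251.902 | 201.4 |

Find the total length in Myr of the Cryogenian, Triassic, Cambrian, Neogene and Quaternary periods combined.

211.932 million years

Duration is start − end for each: (720 − 635) + (251.902 − 201.4) + (538.8 − 485.4) + (23.03 − 2.58) + (2.58 − 0).
That is 85 + 50.502 + 53.4 + 20.45 + 2.58, which totals 211.932 million years.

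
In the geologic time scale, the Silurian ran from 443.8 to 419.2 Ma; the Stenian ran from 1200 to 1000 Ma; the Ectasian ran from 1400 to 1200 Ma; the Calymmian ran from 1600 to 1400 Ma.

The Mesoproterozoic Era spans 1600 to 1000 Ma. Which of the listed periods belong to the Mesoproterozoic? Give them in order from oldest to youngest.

Periods with both bounds inside 1600–1000 Ma: Calymmian (1600–1400), Ectasian (1400–1200), Stenian (1200–1000).

Calymmian, Ectasian, Stenian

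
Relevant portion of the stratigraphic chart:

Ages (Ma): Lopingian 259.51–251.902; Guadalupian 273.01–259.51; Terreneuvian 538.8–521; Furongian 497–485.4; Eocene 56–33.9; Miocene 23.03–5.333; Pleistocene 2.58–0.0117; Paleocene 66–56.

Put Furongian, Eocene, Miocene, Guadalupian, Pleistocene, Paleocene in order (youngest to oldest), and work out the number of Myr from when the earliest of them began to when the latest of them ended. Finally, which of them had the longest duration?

Pleistocene → Miocene → Eocene → Paleocene → Guadalupian → Furongian; total span 496.9883 Myr; longest is Eocene

From the excerpt: Furongian 497–485.4; Eocene 56–33.9; Miocene 23.03–5.333; Guadalupian 273.01–259.51; Pleistocene 2.58–0.0117; Paleocene 66–56 (Ma).
Larger Ma is earlier, so the oldest is Furongian and the youngest is Pleistocene; youngest to oldest: Pleistocene, Miocene, Eocene, Paleocene, Guadalupian, Furongian.
Oldest start 497 minus youngest end 0.0117 gives 496.9883 Myr overall.
Individual lengths (start − end): Paleocene 10; Furongian 11.6; Miocene 17.697; Pleistocene 2.5683; Guadalupian 13.5; Eocene 22.1. The largest is Eocene at 22.1 Myr.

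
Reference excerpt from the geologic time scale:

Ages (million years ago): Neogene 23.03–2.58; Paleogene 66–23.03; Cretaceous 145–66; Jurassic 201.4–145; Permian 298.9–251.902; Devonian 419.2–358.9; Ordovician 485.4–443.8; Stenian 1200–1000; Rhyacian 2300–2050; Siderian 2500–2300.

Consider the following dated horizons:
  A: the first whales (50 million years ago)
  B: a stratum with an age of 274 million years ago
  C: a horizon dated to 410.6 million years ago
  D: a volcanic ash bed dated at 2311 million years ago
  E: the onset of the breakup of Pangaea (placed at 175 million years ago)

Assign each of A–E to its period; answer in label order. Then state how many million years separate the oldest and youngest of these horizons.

A: 50 Ma lies in 66–23.03 Ma, so Paleogene.
B: 274 Ma lies in 298.9–251.902 Ma, so Permian.
C: 410.6 Ma lies in 419.2–358.9 Ma, so Devonian.
D: 2311 Ma lies in 2500–2300 Ma, so Siderian.
E: 175 Ma lies in 201.4–145 Ma, so Jurassic.
Oldest = 2311 Ma, youngest = 50 Ma → span 2261 Myr.

A — Paleogene; B — Permian; C — Devonian; D — Siderian; E — Jurassic; span 2261 million years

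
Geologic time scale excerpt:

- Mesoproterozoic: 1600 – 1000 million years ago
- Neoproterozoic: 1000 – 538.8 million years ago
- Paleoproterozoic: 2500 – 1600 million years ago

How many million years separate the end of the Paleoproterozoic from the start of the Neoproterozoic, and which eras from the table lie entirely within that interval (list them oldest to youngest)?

The Paleoproterozoic closes at 1600 Ma and the Neoproterozoic opens at 1000 Ma, so the interval is 1600 − 1000 = 600 Myr.
An era fits inside if it starts at or after 1600 Ma and ends at or before 1000 Ma; oldest first that gives Mesoproterozoic.

600 million years; Mesoproterozoic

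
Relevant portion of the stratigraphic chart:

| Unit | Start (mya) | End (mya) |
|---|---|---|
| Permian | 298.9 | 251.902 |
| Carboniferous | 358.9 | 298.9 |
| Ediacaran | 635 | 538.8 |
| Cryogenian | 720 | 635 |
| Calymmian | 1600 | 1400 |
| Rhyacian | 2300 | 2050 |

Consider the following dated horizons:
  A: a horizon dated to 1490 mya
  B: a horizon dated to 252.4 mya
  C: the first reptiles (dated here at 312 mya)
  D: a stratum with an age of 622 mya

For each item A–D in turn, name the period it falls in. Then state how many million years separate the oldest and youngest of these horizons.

A: 1490 Ma lies in 1600–1400 Ma, so Calymmian.
B: 252.4 Ma lies in 298.9–251.902 Ma, so Permian.
C: 312 Ma lies in 358.9–298.9 Ma, so Carboniferous.
D: 622 Ma lies in 635–538.8 Ma, so Ediacaran.
Oldest = 1490 Ma, youngest = 252.4 Ma → span 1237.6 Myr.

A — Calymmian; B — Permian; C — Carboniferous; D — Ediacaran; span 1237.6 million years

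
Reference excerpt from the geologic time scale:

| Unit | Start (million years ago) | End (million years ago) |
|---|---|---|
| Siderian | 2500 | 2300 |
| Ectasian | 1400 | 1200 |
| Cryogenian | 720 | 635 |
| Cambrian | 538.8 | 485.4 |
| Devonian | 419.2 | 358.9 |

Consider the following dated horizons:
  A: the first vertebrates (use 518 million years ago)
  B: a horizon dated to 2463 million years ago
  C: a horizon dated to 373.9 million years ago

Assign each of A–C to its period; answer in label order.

A — Cambrian; B — Siderian; C — Devonian

Match each age against the start–end ranges in the excerpt: A = 518 Ma → Cambrian (538.8–485.4); B = 2463 Ma → Siderian (2500–2300); C = 373.9 Ma → Devonian (419.2–358.9).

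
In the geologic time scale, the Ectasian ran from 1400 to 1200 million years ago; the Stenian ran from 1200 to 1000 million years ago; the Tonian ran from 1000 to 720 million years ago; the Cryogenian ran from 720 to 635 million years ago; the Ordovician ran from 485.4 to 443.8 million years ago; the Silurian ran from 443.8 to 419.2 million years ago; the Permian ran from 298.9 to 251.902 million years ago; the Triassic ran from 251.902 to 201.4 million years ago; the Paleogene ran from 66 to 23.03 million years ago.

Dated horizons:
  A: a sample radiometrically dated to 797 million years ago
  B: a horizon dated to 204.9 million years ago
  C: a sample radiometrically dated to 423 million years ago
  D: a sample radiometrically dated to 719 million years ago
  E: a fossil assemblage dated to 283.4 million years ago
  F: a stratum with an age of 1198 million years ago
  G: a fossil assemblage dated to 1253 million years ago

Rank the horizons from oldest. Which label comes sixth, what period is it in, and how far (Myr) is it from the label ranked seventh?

E, in the Permian; 78.5 million years to B

Larger Ma means older, so oldest first: G 1253 > F 1198 > A 797 > D 719 > C 423 > E 283.4 > B 204.9.
Counting 6 along gives E (283.4 Ma); the excerpt puts that inside the Permian, 298.9–251.902 Ma.
Next in line is B (204.9 Ma), and 283.4 − 204.9 = 78.5 Myr.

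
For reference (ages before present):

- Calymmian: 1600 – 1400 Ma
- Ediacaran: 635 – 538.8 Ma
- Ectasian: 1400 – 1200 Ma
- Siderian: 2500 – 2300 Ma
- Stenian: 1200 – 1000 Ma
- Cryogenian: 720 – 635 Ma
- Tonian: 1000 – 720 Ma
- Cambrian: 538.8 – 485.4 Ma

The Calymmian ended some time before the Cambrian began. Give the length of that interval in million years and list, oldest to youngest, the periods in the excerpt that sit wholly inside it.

861.2 million years; Ectasian, Stenian, Tonian, Cryogenian, Ediacaran

End of Calymmian = 1400 Ma; start of Cambrian = 538.8 Ma.
Gap = 1400 − 538.8 = 861.2 Myr.
Periods wholly inside 1400–538.8 Ma: Ectasian (1400–1200), Stenian (1200–1000), Tonian (1000–720), Cryogenian (720–635), Ediacaran (635–538.8).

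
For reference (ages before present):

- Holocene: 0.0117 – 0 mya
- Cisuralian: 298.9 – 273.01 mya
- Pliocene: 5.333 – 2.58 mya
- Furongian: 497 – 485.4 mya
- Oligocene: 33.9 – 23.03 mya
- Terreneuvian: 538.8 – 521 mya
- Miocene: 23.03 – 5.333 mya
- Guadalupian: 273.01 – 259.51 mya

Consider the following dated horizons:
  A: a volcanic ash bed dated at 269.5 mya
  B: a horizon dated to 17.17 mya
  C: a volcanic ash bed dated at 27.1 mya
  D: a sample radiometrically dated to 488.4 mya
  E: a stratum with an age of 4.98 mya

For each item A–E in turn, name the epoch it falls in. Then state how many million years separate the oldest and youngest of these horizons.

A — Guadalupian; B — Miocene; C — Oligocene; D — Furongian; E — Pliocene; span 483.42 million years

A: 269.5 Ma lies in 273.01–259.51 Ma, so Guadalupian.
B: 17.17 Ma lies in 23.03–5.333 Ma, so Miocene.
C: 27.1 Ma lies in 33.9–23.03 Ma, so Oligocene.
D: 488.4 Ma lies in 497–485.4 Ma, so Furongian.
E: 4.98 Ma lies in 5.333–2.58 Ma, so Pliocene.
Oldest = 488.4 Ma, youngest = 4.98 Ma → span 483.42 Myr.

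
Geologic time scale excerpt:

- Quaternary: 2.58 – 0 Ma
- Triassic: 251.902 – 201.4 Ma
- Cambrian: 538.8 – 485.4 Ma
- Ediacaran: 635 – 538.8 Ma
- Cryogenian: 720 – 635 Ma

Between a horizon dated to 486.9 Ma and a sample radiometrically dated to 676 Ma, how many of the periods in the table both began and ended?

The older date is 676 Ma and the younger is 486.9 Ma.
Periods with start < 676 and end > 486.9 Ma: Ediacaran (635–538.8).
That is 1 complete period.

1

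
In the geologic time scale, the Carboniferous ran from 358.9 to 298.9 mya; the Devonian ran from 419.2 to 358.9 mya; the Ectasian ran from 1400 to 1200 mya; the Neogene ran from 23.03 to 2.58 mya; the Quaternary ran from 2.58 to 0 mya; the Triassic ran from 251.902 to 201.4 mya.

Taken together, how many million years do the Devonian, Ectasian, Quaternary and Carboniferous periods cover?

Each duration: Devonian = 60.3; Ectasian = 200; Quaternary = 2.58; Carboniferous = 60.
Sum: 60.3 + 200 + 2.58 + 60 = 322.88 Myr.

322.88 million years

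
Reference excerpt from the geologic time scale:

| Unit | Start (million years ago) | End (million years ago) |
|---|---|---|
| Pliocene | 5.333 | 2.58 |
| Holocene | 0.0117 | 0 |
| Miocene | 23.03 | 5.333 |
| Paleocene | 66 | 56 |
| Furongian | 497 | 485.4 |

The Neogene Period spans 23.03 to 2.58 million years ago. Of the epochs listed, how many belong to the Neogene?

2

Epochs inside 23.03–2.58 Ma: Miocene, Pliocene — 2 in total.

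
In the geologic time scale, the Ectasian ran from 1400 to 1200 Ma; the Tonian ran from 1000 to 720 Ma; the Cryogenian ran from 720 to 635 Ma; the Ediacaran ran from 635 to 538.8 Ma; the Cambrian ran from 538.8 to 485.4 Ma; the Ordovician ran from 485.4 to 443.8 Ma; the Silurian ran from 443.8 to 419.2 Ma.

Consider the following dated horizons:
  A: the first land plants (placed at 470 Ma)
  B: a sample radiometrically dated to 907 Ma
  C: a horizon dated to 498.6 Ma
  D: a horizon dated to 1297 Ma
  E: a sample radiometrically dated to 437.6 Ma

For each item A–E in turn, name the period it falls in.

A: 470 Ma lies in 485.4–443.8 Ma, so Ordovician.
B: 907 Ma lies in 1000–720 Ma, so Tonian.
C: 498.6 Ma lies in 538.8–485.4 Ma, so Cambrian.
D: 1297 Ma lies in 1400–1200 Ma, so Ectasian.
E: 437.6 Ma lies in 443.8–419.2 Ma, so Silurian.

A — Ordovician; B — Tonian; C — Cambrian; D — Ectasian; E — Silurian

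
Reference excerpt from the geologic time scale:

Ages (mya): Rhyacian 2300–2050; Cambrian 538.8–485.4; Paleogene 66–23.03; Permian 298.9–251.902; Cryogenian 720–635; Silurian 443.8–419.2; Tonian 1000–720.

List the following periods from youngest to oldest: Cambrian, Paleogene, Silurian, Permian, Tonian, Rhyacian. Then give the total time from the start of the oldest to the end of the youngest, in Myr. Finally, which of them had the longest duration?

Paleogene → Permian → Silurian → Cambrian → Tonian → Rhyacian; total span 2276.97 Myr; longest is Tonian

Start ages (Ma): Rhyacian 2300, Tonian 1000, Cambrian 538.8, Silurian 443.8, Permian 298.9, Paleogene 66.
Ordered youngest to oldest: Paleogene, Permian, Silurian, Cambrian, Tonian, Rhyacian.
Span = 2300 − 23.03 = 2276.97 Myr.
Durations: Silurian 24.6, Tonian 280, Permian 46.998, Paleogene 42.97, Rhyacian 250, Cambrian 53.4 → longest is Tonian (280 Myr).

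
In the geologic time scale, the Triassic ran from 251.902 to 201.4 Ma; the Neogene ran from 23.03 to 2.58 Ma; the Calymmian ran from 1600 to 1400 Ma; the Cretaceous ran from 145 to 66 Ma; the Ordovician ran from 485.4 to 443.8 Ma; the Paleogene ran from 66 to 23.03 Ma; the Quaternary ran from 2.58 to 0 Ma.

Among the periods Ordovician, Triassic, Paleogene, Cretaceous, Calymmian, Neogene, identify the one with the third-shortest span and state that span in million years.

Paleogene, 42.97 million years

Start − end for each: Ordovician 485.4 − 443.8 = 41.6; Triassic 251.902 − 201.4 = 50.502; Paleogene 66 − 23.03 = 42.97; Cretaceous 145 − 66 = 79; Calymmian 1600 − 1400 = 200; Neogene 23.03 − 2.58 = 20.45.
Ranking these from shortest: Neogene < Ordovician < Paleogene < Triassic < Cretaceous < Calymmian.
Position 3 in that ranking is Paleogene, which lasted 42.97 Myr.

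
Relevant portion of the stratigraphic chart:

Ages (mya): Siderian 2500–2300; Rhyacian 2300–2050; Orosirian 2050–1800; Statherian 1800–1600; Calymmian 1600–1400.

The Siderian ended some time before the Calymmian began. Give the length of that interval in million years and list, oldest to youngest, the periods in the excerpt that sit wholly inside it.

The Siderian closes at 2300 Ma and the Calymmian opens at 1600 Ma, so the interval is 2300 − 1600 = 700 Myr.
A period fits inside if it starts at or after 2300 Ma and ends at or before 1600 Ma; oldest first that gives Rhyacian, Orosirian, Statherian.

700 million years; Rhyacian, Orosirian, Statherian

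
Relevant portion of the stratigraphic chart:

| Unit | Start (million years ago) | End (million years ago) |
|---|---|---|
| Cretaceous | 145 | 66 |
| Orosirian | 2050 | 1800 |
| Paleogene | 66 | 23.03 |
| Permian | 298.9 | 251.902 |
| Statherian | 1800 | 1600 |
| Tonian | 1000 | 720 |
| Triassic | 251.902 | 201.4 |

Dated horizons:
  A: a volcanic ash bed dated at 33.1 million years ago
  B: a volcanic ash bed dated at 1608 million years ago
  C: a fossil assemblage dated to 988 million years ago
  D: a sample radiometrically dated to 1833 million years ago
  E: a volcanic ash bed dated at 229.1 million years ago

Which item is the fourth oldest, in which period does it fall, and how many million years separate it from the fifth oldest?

E, in the Triassic; 196 million years to A

Larger Ma means older, so oldest first: D 1833 > B 1608 > C 988 > E 229.1 > A 33.1.
Counting 4 along gives E (229.1 Ma); the excerpt puts that inside the Triassic, 251.902–201.4 Ma.
Next in line is A (33.1 Ma), and 229.1 − 33.1 = 196 Myr.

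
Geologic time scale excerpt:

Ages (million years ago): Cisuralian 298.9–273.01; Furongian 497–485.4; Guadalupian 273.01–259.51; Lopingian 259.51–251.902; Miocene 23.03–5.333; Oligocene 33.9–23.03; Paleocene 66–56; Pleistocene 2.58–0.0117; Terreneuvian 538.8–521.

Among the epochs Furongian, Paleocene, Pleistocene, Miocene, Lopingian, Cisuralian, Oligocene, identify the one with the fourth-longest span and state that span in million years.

Oligocene, 10.87 million years

Durations: Furongian 11.6; Paleocene 10; Pleistocene 2.5683; Miocene 17.697; Lopingian 7.608; Cisuralian 25.89; Oligocene 10.87 Myr.
Sorted longest-first: Cisuralian (25.89), Miocene (17.697), Furongian (11.6), Oligocene (10.87), Paleocene (10), Lopingian (7.608), Pleistocene (2.5683).
The fourth longest is Oligocene at 10.87 Myr.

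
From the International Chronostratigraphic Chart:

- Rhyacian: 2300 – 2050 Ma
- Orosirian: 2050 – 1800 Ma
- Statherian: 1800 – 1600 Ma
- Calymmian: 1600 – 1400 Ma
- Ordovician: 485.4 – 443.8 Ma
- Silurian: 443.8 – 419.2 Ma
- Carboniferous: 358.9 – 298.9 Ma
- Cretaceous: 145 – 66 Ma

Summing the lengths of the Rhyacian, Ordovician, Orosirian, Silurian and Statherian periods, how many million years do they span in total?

Duration is start − end for each: (2300 − 2050) + (485.4 − 443.8) + (2050 − 1800) + (443.8 − 419.2) + (1800 − 1600).
That is 250 + 41.6 + 250 + 24.6 + 200, which totals 766.2 million years.

766.2 million years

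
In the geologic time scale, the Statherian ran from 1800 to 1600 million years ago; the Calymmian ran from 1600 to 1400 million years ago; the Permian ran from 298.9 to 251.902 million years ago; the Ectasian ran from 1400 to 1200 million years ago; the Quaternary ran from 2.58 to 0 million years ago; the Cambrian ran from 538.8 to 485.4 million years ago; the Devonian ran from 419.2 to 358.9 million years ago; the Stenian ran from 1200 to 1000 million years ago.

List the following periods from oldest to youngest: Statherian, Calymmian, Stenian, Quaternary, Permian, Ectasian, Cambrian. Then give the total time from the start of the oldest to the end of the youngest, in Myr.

Start ages (Ma): Statherian 1800, Calymmian 1600, Ectasian 1400, Stenian 1200, Cambrian 538.8, Permian 298.9, Quaternary 2.58.
Ordered oldest to youngest: Statherian, Calymmian, Ectasian, Stenian, Cambrian, Permian, Quaternary.
Span = 1800 − 0 = 1800 Myr.

Statherian → Calymmian → Ectasian → Stenian → Cambrian → Permian → Quaternary; total span 1800 Myr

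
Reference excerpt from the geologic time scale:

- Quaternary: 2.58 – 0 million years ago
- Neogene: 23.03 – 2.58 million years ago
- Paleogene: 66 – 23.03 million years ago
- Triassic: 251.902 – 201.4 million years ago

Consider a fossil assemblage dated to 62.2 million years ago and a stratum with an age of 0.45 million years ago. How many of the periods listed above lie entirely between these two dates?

1

The older date is 62.2 Ma and the younger is 0.45 Ma.
Periods with start < 62.2 and end > 0.45 Ma: Neogene (23.03–2.58).
That is 1 complete period.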